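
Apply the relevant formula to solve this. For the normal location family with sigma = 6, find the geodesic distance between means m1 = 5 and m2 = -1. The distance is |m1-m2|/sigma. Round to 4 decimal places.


On the fixed-variance normal subfamily, geodesic distance = |m1-m2|/sigma.
|5 - -1| = 6.
sigma = 6.
d = 6/6 = 1.0000

1.0000


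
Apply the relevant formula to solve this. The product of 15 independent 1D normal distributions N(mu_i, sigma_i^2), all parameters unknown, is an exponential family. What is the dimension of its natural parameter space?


Exponential family dimension calculation:
Each univariate normal has two natural parameters (mu/sigma^2 and -1/(2 sigma^2)).
With 15 independent components, dim = 2 * 15 = 30.

30


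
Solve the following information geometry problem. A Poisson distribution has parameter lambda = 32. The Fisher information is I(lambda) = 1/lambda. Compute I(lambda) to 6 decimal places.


Fisher information for Poisson: I(lambda) = 1/lambda.
lambda = 32.
I(lambda) = 1/32 = 0.031250

0.031250


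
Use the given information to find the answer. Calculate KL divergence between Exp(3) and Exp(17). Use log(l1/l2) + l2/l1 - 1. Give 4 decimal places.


KL divergence for exponential family:
KL = log(l1/l2) + l2/l1 - 1.
log(3/17) = -1.734601.
17/3 = 5.666667.
KL = -1.734601 + 5.666667 - 1 = 2.9321

2.9321


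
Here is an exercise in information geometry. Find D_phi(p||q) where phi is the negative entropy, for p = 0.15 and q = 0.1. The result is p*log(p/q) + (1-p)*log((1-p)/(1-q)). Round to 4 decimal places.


Bregman divergence with negative entropy generator:
D = p*log(p/q) + (1-p)*log((1-p)/(1-q)).
p = 0.15, q = 0.1.
p*log(p/q) = 0.15*log(0.15/0.1) = 0.06082.
(1-p)*log((1-p)/(1-q)) = 0.85*log(0.85/0.9) = -0.048585.
D = 0.06082 + -0.048585 = 0.0122

0.0122


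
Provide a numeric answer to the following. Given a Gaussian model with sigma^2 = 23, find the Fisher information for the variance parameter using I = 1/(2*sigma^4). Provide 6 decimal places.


Fisher information for variance: I(sigma^2) = 1/(2*sigma^4).
sigma^2 = 23, so sigma^4 = 529.
I = 1/(2*529) = 1/1058 = 0.000945

0.000945


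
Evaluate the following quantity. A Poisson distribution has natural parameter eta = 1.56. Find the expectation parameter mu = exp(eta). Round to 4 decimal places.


Expectation parameter for Poisson exponential family:
mu = exp(eta).
eta = 1.56.
mu = exp(1.56) = 4.7588

4.7588


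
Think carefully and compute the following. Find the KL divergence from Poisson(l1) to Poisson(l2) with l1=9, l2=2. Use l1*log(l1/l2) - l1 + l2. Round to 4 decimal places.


KL divergence for Poisson:
KL = l1*log(l1/l2) - l1 + l2.
l1 = 9, l2 = 2.
log(9/2) = 1.504077.
l1*log(l1/l2) = 9 * 1.504077 = 13.536697.
KL = 13.536697 - 9 + 2 = 6.5367

6.5367


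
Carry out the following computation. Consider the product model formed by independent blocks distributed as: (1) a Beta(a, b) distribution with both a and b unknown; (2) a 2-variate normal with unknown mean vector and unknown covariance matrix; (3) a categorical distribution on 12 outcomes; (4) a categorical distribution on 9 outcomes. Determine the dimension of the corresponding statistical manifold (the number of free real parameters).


The dimension of a statistical manifold equals the number of free
(independent) real parameters of the model. For a product of independent
blocks the parameter counts add.
- Beta (a, b): 2.
- 2-variate normal: 2 (mean) + 2*3/2 = 3 (symmetric covariance) = 5.
- categorical on 12 outcomes (probabilities sum to 1): 12-1 = 11.
- categorical on 9 outcomes (probabilities sum to 1): 9-1 = 8.
Total = 2 + 5 + 11 + 8 = 26.
Dimension = 26

26


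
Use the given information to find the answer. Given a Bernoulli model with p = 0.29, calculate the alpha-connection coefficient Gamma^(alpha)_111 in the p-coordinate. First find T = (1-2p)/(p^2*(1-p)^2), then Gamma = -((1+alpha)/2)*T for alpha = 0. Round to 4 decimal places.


Skewness (Amari-Chentsov) tensor: T = (1-2p)/(p^2*(1-p)^2).
p = 0.29, 1-2p = 0.42, p^2 = 0.0841, (1-p)^2 = 0.5041.
T = 0.42/(0.0841 * 0.5041) = 9.906873.
In the p-coordinate, Gamma^(alpha) = Gamma^(0) - (alpha/2)*T with Gamma^(0) = (1/2)*g'(p) = -T/2,
so Gamma^(alpha) = -((1+alpha)/2)*T.
alpha = 0, -(1+alpha)/2 = -0.5.
Gamma = -0.5 * 9.906873 = -4.9534

-4.9534


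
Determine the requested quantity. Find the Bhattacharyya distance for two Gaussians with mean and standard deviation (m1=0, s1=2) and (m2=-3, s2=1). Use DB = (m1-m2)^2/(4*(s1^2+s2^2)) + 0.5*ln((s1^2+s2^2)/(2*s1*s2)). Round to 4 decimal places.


Bhattacharyya distance between two Gaussians:
DB = (m1-m2)^2/(4*(s1^2+s2^2)) + (1/2)*ln((s1^2+s2^2)/(2*s1*s2)).
(m1-m2)^2 = (3)^2 = 9.
s1^2+s2^2 = 4 + 1 = 5.
term1 = 9/20 = 0.45.
term2 = 0.5*ln(5/4.0) = 0.111572.
DB = 0.45 + 0.111572 = 0.5616

0.5616


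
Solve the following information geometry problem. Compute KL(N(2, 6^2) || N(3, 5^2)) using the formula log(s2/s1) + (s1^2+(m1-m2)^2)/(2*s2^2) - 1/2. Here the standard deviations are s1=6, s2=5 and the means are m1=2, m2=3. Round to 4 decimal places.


KL divergence between normal distributions:
KL = log(s2/s1) + (s1^2 + (m1-m2)^2)/(2*s2^2) - 1/2.
log(5/6) = -0.182322.
(6^2 + (2-3)^2)/(2*5^2) = (36 + 1)/50 = 0.74.
KL = -0.182322 + 0.74 - 0.5 = 0.0577

0.0577


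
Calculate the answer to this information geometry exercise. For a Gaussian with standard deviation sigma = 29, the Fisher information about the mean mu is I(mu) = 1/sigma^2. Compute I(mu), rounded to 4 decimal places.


The Fisher information for the mean of a normal distribution is I(mu) = 1/sigma^2.
sigma = 29, so sigma^2 = 841.
I(mu) = 1/841 = 0.0012

0.0012


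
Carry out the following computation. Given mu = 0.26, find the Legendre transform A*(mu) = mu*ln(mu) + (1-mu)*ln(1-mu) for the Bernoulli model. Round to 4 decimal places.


Legendre transform for Bernoulli:
A*(mu) = mu*log(mu) + (1-mu)*log(1-mu).
mu = 0.26, 1-mu = 0.74.
mu*log(mu) = 0.26*log(0.26) = -0.350239.
(1-mu)*log(1-mu) = 0.74*log(0.74) = -0.222818.
A* = -0.350239 + -0.222818 = -0.5731

-0.5731


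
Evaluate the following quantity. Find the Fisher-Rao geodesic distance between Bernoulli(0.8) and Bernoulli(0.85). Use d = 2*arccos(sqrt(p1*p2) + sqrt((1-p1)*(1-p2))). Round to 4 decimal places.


Geodesic distance on Bernoulli manifold:
d(p1,p2) = 2*arccos(sqrt(p1*p2) + sqrt((1-p1)*(1-p2))).
sqrt(p1*p2) = sqrt(0.8*0.85) = 0.824621.
sqrt((1-p1)*(1-p2)) = sqrt(0.2*0.15) = 0.173205.
arg = 0.824621 + 0.173205 = 0.997826.
d = 2*arccos(0.997826) = 0.1319

0.1319


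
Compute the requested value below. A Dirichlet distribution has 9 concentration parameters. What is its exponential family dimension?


Exponential family dimension calculation:
Dirichlet with 9 components has 9 natural parameters.

9


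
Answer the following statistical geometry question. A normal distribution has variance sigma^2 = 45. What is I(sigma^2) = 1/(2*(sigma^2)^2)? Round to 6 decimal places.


Fisher information for variance: I(sigma^2) = 1/(2*sigma^4).
sigma^2 = 45, so sigma^4 = 2025.
I = 1/(2*2025) = 1/4050 = 0.000247

0.000247


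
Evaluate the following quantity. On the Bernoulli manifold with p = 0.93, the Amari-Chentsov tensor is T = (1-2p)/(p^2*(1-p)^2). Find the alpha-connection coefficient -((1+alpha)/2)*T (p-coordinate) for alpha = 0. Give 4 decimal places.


Skewness (Amari-Chentsov) tensor: T = (1-2p)/(p^2*(1-p)^2).
p = 0.93, 1-2p = -0.86, p^2 = 0.8649, (1-p)^2 = 0.0049.
T = -0.86/(0.8649 * 0.0049) = -202.92543.
In the p-coordinate, Gamma^(alpha) = Gamma^(0) - (alpha/2)*T with Gamma^(0) = (1/2)*g'(p) = -T/2,
so Gamma^(alpha) = -((1+alpha)/2)*T.
alpha = 0, -(1+alpha)/2 = -0.5.
Gamma = -0.5 * -202.92543 = 101.4627

101.4627


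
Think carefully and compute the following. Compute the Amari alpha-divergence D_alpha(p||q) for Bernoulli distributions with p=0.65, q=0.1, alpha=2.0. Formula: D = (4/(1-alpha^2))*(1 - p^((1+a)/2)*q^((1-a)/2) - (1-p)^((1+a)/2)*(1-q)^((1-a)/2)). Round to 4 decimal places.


Amari alpha-divergence:
D = (4/(1-alpha^2))*(1 - p^((1+a)/2)*q^((1-a)/2) - (1-p)^((1+a)/2)*(1-q)^((1-a)/2)).
alpha = 2.0, p = 0.65, q = 0.1.
e1 = (1+alpha)/2 = 1.5, e2 = (1-alpha)/2 = -0.5.
t1 = p^e1 * q^e2 = 0.65^1.5 * 0.1^-0.5 = 1.657181.
t2 = (1-p)^e1 * (1-q)^e2 = 0.35^1.5 * 0.9^-0.5 = 0.218263.
4/(1-alpha^2) = -1.333333.
D = -1.333333*(1 - 1.657181 - 0.218263) = 1.1673

1.1673


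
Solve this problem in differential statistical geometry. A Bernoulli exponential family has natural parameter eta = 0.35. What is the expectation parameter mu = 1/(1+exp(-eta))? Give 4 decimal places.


Dual coordinate (expectation parameter) for Bernoulli:
mu = 1/(1+exp(-eta)).
eta = 0.35.
exp(-eta) = exp(-0.35) = 0.704688.
mu = 1/(1+0.704688) = 0.5866

0.5866


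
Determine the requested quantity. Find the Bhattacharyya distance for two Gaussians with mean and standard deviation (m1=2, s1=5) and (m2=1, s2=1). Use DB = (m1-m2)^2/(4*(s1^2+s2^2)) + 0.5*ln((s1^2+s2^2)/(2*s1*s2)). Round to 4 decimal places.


Bhattacharyya distance between two Gaussians:
DB = (m1-m2)^2/(4*(s1^2+s2^2)) + (1/2)*ln((s1^2+s2^2)/(2*s1*s2)).
(m1-m2)^2 = (1)^2 = 1.
s1^2+s2^2 = 25 + 1 = 26.
term1 = 1/104 = 0.009615.
term2 = 0.5*ln(26/10.0) = 0.477756.
DB = 0.009615 + 0.477756 = 0.4874

0.4874


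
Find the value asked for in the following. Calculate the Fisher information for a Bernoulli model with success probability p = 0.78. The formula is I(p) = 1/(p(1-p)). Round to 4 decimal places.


For Bernoulli(p), Fisher information is I(p) = 1/(p*(1-p)).
p = 0.78, 1-p = 0.22.
p*(1-p) = 0.1716.
I(p) = 1/0.1716 = 5.8275

5.8275


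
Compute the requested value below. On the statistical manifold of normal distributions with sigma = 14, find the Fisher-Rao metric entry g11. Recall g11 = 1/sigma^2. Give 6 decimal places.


For the 2-parameter normal family, the Fisher metric has:
  g11 = 1/sigma^2, g22 = 2/sigma^2.
sigma = 14, sigma^2 = 196.
g11 = 0.005102

0.005102


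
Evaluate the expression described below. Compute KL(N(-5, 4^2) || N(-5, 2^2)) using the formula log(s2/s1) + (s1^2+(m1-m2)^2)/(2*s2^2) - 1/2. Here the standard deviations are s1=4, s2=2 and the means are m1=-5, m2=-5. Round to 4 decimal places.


KL divergence between normal distributions:
KL = log(s2/s1) + (s1^2 + (m1-m2)^2)/(2*s2^2) - 1/2.
log(2/4) = -0.693147.
(4^2 + (-5--5)^2)/(2*2^2) = (16 + 0)/8 = 2.0.
KL = -0.693147 + 2.0 - 0.5 = 0.8069

0.8069


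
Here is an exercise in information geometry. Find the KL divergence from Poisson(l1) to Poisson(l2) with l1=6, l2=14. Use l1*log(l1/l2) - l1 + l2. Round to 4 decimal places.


KL divergence for Poisson:
KL = l1*log(l1/l2) - l1 + l2.
l1 = 6, l2 = 14.
log(6/14) = -0.847298.
l1*log(l1/l2) = 6 * -0.847298 = -5.083787.
KL = -5.083787 - 6 + 14 = 2.9162

2.9162


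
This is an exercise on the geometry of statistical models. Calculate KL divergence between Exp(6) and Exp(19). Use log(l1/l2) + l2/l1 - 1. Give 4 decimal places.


KL divergence for exponential family:
KL = log(l1/l2) + l2/l1 - 1.
log(6/19) = -1.15268.
19/6 = 3.166667.
KL = -1.15268 + 3.166667 - 1 = 1.0140

1.0140


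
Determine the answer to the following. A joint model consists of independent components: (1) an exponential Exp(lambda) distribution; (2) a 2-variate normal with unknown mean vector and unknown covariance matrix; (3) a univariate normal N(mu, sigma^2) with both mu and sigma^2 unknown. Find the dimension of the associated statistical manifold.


The dimension of a statistical manifold equals the number of free
(independent) real parameters of the model. For a product of independent
blocks the parameter counts add.
- exponential (lambda): 1.
- 2-variate normal: 2 (mean) + 2*3/2 = 3 (symmetric covariance) = 5.
- normal (mu, sigma^2): 2.
Total = 1 + 5 + 2 = 8.
Dimension = 8

8


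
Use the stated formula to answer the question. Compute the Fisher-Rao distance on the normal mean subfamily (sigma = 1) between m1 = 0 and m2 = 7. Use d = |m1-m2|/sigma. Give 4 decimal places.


On the fixed-variance normal subfamily, geodesic distance = |m1-m2|/sigma.
|0 - 7| = 7.
sigma = 1.
d = 7/1 = 7.0000

7.0000


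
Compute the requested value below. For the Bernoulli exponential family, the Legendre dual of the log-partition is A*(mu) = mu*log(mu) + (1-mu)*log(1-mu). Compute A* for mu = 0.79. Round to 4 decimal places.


Legendre transform for Bernoulli:
A*(mu) = mu*log(mu) + (1-mu)*log(1-mu).
mu = 0.79, 1-mu = 0.21.
mu*log(mu) = 0.79*log(0.79) = -0.186221.
(1-mu)*log(1-mu) = 0.21*log(0.21) = -0.327736.
A* = -0.186221 + -0.327736 = -0.5140

-0.5140


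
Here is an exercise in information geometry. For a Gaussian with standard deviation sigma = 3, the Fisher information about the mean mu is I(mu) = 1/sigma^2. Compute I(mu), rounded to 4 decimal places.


The Fisher information for the mean of a normal distribution is I(mu) = 1/sigma^2.
sigma = 3, so sigma^2 = 9.
I(mu) = 1/9 = 0.1111

0.1111


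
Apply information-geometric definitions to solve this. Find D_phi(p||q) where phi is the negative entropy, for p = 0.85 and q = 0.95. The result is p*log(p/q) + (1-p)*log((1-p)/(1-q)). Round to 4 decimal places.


Bregman divergence with negative entropy generator:
D = p*log(p/q) + (1-p)*log((1-p)/(1-q)).
p = 0.85, q = 0.95.
p*log(p/q) = 0.85*log(0.85/0.95) = -0.094542.
(1-p)*log((1-p)/(1-q)) = 0.15*log(0.15/0.05) = 0.164792.
D = -0.094542 + 0.164792 = 0.0703

0.0703


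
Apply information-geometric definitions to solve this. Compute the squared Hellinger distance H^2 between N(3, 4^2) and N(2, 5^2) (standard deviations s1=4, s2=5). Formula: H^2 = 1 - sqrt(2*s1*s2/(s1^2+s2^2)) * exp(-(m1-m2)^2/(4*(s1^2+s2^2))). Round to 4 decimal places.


Squared Hellinger distance for Gaussians:
H^2 = 1 - sqrt(2*s1*s2/(s1^2+s2^2)) * exp(-(m1-m2)^2/(4*(s1^2+s2^2))).
s1^2 = 16, s2^2 = 25, s1^2+s2^2 = 41.
sqrt(2*4*5/(41)) = 0.98773.
(m1-m2)^2 = (1)^2 = 1.
exp(-1/(4*41)) = exp(-0.006098) = 0.993921.
H^2 = 1 - 0.98773*0.993921 = 0.0183

0.0183


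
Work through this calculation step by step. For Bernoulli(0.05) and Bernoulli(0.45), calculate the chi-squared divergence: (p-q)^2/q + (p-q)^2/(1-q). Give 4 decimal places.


Chi-squared divergence between Bernoulli distributions:
chi^2 = (p-q)^2/q + (p-q)^2/(1-q).
p = 0.05, q = 0.45, p-q = -0.4.
(p-q)^2 = 0.16.
term1 = 0.16/0.45 = 0.355556.
term2 = 0.16/0.55 = 0.290909.
chi^2 = 0.355556 + 0.290909 = 0.6465

0.6465


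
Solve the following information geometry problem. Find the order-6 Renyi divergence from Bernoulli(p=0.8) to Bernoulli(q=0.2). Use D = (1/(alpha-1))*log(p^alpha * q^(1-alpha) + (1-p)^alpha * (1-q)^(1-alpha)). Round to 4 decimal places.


Renyi divergence of order alpha between Bernoulli distributions:
D = (1/(alpha-1))*log(p^alpha * q^(1-alpha) + (1-p)^alpha * (1-q)^(1-alpha)).
alpha = 6, p = 0.8, q = 0.2.
p^alpha * q^(1-alpha) = 0.8^6 * 0.2^-5 = 819.2.
(1-p)^alpha * (1-q)^(1-alpha) = 0.2^6 * 0.8^-5 = 0.000195.
sum = 819.2 + 0.000195 = 819.200195.
D = (1/5)*log(819.200195) = 1.3417

1.3417


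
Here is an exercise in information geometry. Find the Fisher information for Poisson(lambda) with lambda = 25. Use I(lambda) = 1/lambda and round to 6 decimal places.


Fisher information for Poisson: I(lambda) = 1/lambda.
lambda = 25.
I(lambda) = 1/25 = 0.040000

0.040000


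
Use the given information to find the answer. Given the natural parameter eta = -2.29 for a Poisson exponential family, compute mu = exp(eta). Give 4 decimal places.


Expectation parameter for Poisson exponential family:
mu = exp(eta).
eta = -2.29.
mu = exp(-2.29) = 0.1013

0.1013


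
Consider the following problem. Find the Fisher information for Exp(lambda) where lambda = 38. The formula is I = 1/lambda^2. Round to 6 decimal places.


Fisher information for exponential: I(lambda) = 1/lambda^2.
lambda = 38, lambda^2 = 1444.
I = 1/1444 = 0.000693

0.000693


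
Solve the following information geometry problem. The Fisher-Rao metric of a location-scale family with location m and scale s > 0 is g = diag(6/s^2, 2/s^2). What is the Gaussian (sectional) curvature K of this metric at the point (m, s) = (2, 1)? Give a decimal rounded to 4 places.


The metric has the form g = (A dm^2 + B ds^2)/s^2 with A = 6, B = 2.
Substitute u = sqrt(A/B)*m: g = B*(du^2 + ds^2)/s^2, i.e. B times the
Poincare upper half-plane metric, which has constant Gaussian curvature -1.
Scaling a 2D metric by a constant c divides the Gaussian curvature by c,
so K = -1/B = -1/(2) = -0.5000 everywhere (the point (m, s) = (2, 1) is irrelevant:
the curvature is constant).
The requested Gaussian curvature is K = -0.5000.

-0.5000


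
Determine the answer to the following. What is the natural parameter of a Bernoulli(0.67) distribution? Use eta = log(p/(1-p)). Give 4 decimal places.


Natural parameter for Bernoulli: eta = log(p/(1-p)).
p = 0.67, 1-p = 0.33.
p/(1-p) = 2.030303.
eta = log(2.030303) = 0.7082

0.7082


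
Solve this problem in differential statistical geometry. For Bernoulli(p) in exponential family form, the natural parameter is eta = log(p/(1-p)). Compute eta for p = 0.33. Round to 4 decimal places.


Natural parameter for Bernoulli: eta = log(p/(1-p)).
p = 0.33, 1-p = 0.67.
p/(1-p) = 0.492537.
eta = log(0.492537) = -0.7082

-0.7082


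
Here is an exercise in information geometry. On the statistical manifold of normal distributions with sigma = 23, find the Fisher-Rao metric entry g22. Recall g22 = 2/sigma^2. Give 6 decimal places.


For the 2-parameter normal family, the Fisher metric has:
  g11 = 1/sigma^2, g22 = 2/sigma^2.
sigma = 23, sigma^2 = 529.
g22 = 0.003781

0.003781


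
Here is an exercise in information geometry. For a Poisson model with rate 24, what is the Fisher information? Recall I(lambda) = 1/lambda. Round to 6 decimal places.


Fisher information for Poisson: I(lambda) = 1/lambda.
lambda = 24.
I(lambda) = 1/24 = 0.041667

0.041667


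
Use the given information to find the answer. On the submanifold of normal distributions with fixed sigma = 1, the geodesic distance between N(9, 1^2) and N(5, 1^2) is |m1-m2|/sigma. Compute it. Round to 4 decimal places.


On the fixed-variance normal subfamily, geodesic distance = |m1-m2|/sigma.
|9 - 5| = 4.
sigma = 1.
d = 4/1 = 4.0000

4.0000


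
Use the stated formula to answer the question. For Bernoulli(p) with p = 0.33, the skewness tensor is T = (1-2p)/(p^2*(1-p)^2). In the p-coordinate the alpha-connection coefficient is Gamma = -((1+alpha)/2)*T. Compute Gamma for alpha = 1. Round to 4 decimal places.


Skewness (Amari-Chentsov) tensor: T = (1-2p)/(p^2*(1-p)^2).
p = 0.33, 1-2p = 0.34, p^2 = 0.1089, (1-p)^2 = 0.4489.
T = 0.34/(0.1089 * 0.4489) = 6.955069.
In the p-coordinate, Gamma^(alpha) = Gamma^(0) - (alpha/2)*T with Gamma^(0) = (1/2)*g'(p) = -T/2,
so Gamma^(alpha) = -((1+alpha)/2)*T.
alpha = 1, -(1+alpha)/2 = -1.0.
Gamma = -1.0 * 6.955069 = -6.9551

-6.9551


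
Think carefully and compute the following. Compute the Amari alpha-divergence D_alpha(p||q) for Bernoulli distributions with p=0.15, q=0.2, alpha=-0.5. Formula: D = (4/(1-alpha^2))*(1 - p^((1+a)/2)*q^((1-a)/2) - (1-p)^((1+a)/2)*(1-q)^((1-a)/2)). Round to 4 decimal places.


Amari alpha-divergence:
D = (4/(1-alpha^2))*(1 - p^((1+a)/2)*q^((1-a)/2) - (1-p)^((1+a)/2)*(1-q)^((1-a)/2)).
alpha = -0.5, p = 0.15, q = 0.2.
e1 = (1+alpha)/2 = 0.25, e2 = (1-alpha)/2 = 0.75.
t1 = p^e1 * q^e2 = 0.15^0.25 * 0.2^0.75 = 0.186121.
t2 = (1-p)^e1 * (1-q)^e2 = 0.85^0.25 * 0.8^0.75 = 0.812217.
4/(1-alpha^2) = 5.333333.
D = 5.333333*(1 - 0.186121 - 0.812217) = 0.0089

0.0089


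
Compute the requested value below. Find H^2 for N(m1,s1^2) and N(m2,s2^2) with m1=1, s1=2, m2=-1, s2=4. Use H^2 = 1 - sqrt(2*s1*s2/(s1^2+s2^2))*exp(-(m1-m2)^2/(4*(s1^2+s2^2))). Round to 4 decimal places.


Squared Hellinger distance for Gaussians:
H^2 = 1 - sqrt(2*s1*s2/(s1^2+s2^2)) * exp(-(m1-m2)^2/(4*(s1^2+s2^2))).
s1^2 = 4, s2^2 = 16, s1^2+s2^2 = 20.
sqrt(2*2*4/(20)) = 0.894427.
(m1-m2)^2 = (2)^2 = 4.
exp(-4/(4*20)) = exp(-0.05) = 0.951229.
H^2 = 1 - 0.894427*0.951229 = 0.1492

0.1492


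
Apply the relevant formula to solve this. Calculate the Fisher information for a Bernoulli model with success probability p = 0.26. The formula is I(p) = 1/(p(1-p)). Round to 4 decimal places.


For Bernoulli(p), Fisher information is I(p) = 1/(p*(1-p)).
p = 0.26, 1-p = 0.74.
p*(1-p) = 0.1924.
I(p) = 1/0.1924 = 5.1975

5.1975


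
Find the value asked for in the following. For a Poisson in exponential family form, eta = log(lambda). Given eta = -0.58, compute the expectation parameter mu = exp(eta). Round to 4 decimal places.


Expectation parameter for Poisson exponential family:
mu = exp(eta).
eta = -0.58.
mu = exp(-0.58) = 0.5599

0.5599


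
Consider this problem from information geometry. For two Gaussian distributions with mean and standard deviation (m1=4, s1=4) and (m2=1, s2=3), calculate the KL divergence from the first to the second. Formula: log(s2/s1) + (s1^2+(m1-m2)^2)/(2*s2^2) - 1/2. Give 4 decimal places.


KL divergence between normal distributions:
KL = log(s2/s1) + (s1^2 + (m1-m2)^2)/(2*s2^2) - 1/2.
log(3/4) = -0.287682.
(4^2 + (4-1)^2)/(2*3^2) = (16 + 9)/18 = 1.388889.
KL = -0.287682 + 1.388889 - 0.5 = 0.6012

0.6012


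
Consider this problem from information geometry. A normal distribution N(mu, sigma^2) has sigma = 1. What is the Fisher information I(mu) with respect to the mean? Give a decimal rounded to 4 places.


The Fisher information for the mean of a normal distribution is I(mu) = 1/sigma^2.
sigma = 1, so sigma^2 = 1.
I(mu) = 1/1 = 1.0000

1.0000


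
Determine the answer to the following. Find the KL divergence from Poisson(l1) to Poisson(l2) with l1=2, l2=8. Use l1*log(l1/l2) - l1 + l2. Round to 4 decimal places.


KL divergence for Poisson:
KL = l1*log(l1/l2) - l1 + l2.
l1 = 2, l2 = 8.
log(2/8) = -1.386294.
l1*log(l1/l2) = 2 * -1.386294 = -2.772589.
KL = -2.772589 - 2 + 8 = 3.2274

3.2274


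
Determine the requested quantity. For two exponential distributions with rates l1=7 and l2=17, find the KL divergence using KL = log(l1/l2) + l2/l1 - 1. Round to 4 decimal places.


KL divergence for exponential family:
KL = log(l1/l2) + l2/l1 - 1.
log(7/17) = -0.887303.
17/7 = 2.428571.
KL = -0.887303 + 2.428571 - 1 = 0.5413

0.5413


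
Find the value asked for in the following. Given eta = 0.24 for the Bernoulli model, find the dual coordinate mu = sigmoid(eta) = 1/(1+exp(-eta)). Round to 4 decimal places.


Dual coordinate (expectation parameter) for Bernoulli:
mu = 1/(1+exp(-eta)).
eta = 0.24.
exp(-eta) = exp(-0.24) = 0.786628.
mu = 1/(1+0.786628) = 0.5597

0.5597


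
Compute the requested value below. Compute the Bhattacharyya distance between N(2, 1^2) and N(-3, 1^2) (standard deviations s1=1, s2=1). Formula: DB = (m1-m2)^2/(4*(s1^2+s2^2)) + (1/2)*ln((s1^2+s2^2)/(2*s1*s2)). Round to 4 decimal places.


Bhattacharyya distance between two Gaussians:
DB = (m1-m2)^2/(4*(s1^2+s2^2)) + (1/2)*ln((s1^2+s2^2)/(2*s1*s2)).
(m1-m2)^2 = (5)^2 = 25.
s1^2+s2^2 = 1 + 1 = 2.
term1 = 25/8 = 3.125.
term2 = 0.5*ln(2/2.0) = 0.0.
DB = 3.125 + 0.0 = 3.1250

3.1250


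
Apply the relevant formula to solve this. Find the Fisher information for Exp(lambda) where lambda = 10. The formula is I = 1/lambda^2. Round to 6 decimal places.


Fisher information for exponential: I(lambda) = 1/lambda^2.
lambda = 10, lambda^2 = 100.
I = 1/100 = 0.010000

0.010000


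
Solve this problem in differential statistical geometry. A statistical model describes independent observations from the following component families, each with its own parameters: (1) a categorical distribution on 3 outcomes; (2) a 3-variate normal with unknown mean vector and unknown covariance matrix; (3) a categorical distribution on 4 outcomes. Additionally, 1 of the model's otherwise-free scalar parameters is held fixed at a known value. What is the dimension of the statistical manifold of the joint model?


The dimension of a statistical manifold equals the number of free
(independent) real parameters of the model. For a product of independent
blocks the parameter counts add.
- categorical on 3 outcomes (probabilities sum to 1): 3-1 = 2.
- 3-variate normal: 3 (mean) + 3*4/2 = 6 (symmetric covariance) = 9.
- categorical on 4 outcomes (probabilities sum to 1): 4-1 = 3.
Total = 2 + 9 + 3 = 14.
1 parameter(s) fixed at known values: 14 - 1 = 13.
Dimension = 13

13


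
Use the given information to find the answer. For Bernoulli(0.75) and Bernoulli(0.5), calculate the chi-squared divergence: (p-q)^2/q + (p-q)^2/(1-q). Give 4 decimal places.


Chi-squared divergence between Bernoulli distributions:
chi^2 = (p-q)^2/q + (p-q)^2/(1-q).
p = 0.75, q = 0.5, p-q = 0.25.
(p-q)^2 = 0.0625.
term1 = 0.0625/0.5 = 0.125.
term2 = 0.0625/0.5 = 0.125.
chi^2 = 0.125 + 0.125 = 0.2500

0.2500


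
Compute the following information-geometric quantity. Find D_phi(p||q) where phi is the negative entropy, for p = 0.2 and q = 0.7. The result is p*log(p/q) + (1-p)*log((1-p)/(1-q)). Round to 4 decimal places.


Bregman divergence with negative entropy generator:
D = p*log(p/q) + (1-p)*log((1-p)/(1-q)).
p = 0.2, q = 0.7.
p*log(p/q) = 0.2*log(0.2/0.7) = -0.250553.
(1-p)*log((1-p)/(1-q)) = 0.8*log(0.8/0.3) = 0.784663.
D = -0.250553 + 0.784663 = 0.5341

0.5341


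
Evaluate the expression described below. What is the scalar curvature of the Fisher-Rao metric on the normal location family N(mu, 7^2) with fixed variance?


This family has a single free parameter, so its statistical manifold
is 1-dimensional. The Riemann curvature tensor of any 1-dimensional
Riemannian manifold vanishes identically, so R = 0.

0


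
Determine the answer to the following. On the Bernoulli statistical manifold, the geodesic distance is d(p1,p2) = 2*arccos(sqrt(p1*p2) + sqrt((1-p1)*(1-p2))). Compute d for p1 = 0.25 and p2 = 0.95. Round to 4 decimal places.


Geodesic distance on Bernoulli manifold:
d(p1,p2) = 2*arccos(sqrt(p1*p2) + sqrt((1-p1)*(1-p2))).
sqrt(p1*p2) = sqrt(0.25*0.95) = 0.48734.
sqrt((1-p1)*(1-p2)) = sqrt(0.75*0.05) = 0.193649.
arg = 0.48734 + 0.193649 = 0.680989.
d = 2*arccos(0.680989) = 1.6434

1.6434


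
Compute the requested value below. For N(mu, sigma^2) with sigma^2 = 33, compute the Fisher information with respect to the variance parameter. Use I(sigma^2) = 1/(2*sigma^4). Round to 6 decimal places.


Fisher information for variance: I(sigma^2) = 1/(2*sigma^4).
sigma^2 = 33, so sigma^4 = 1089.
I = 1/(2*1089) = 1/2178 = 0.000459

0.000459


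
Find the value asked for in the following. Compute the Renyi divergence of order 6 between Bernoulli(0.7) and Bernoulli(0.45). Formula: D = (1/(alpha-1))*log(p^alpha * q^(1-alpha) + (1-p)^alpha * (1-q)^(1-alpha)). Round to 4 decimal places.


Renyi divergence of order alpha between Bernoulli distributions:
D = (1/(alpha-1))*log(p^alpha * q^(1-alpha) + (1-p)^alpha * (1-q)^(1-alpha)).
alpha = 6, p = 0.7, q = 0.45.
p^alpha * q^(1-alpha) = 0.7^6 * 0.45^-5 = 6.375668.
(1-p)^alpha * (1-q)^(1-alpha) = 0.3^6 * 0.55^-5 = 0.014485.
sum = 6.375668 + 0.014485 = 6.390153.
D = (1/5)*log(6.390153) = 0.3710

0.3710


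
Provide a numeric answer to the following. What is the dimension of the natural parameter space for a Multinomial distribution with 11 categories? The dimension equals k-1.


Exponential family dimension calculation:
For Multinomial with k=11 categories, dim = k-1 = 10.

10


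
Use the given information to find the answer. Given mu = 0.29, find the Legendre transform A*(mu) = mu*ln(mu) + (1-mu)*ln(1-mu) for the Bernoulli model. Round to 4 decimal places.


Legendre transform for Bernoulli:
A*(mu) = mu*log(mu) + (1-mu)*log(1-mu).
mu = 0.29, 1-mu = 0.71.
mu*log(mu) = 0.29*log(0.29) = -0.358984.
(1-mu)*log(1-mu) = 0.71*log(0.71) = -0.243168.
A* = -0.358984 + -0.243168 = -0.6022

-0.6022


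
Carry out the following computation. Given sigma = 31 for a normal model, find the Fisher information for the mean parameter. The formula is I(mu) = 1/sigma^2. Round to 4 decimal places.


The Fisher information for the mean of a normal distribution is I(mu) = 1/sigma^2.
sigma = 31, so sigma^2 = 961.
I(mu) = 1/961 = 0.0010

0.0010


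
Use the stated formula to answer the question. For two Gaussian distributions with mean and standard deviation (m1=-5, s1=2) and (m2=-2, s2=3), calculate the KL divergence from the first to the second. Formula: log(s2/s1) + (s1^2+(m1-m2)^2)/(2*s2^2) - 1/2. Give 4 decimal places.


KL divergence between normal distributions:
KL = log(s2/s1) + (s1^2 + (m1-m2)^2)/(2*s2^2) - 1/2.
log(3/2) = 0.405465.
(2^2 + (-5--2)^2)/(2*3^2) = (4 + 9)/18 = 0.722222.
KL = 0.405465 + 0.722222 - 0.5 = 0.6277

0.6277


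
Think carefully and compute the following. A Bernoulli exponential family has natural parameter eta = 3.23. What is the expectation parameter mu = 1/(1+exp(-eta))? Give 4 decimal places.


Dual coordinate (expectation parameter) for Bernoulli:
mu = 1/(1+exp(-eta)).
eta = 3.23.
exp(-eta) = exp(-3.23) = 0.039557.
mu = 1/(1+0.039557) = 0.9619

0.9619


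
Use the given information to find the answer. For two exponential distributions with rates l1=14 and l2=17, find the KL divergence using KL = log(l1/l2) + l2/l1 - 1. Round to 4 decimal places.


KL divergence for exponential family:
KL = log(l1/l2) + l2/l1 - 1.
log(14/17) = -0.194156.
17/14 = 1.214286.
KL = -0.194156 + 1.214286 - 1 = 0.0201

0.0201


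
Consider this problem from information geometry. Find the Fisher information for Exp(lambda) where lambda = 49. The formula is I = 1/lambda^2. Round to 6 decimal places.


Fisher information for exponential: I(lambda) = 1/lambda^2.
lambda = 49, lambda^2 = 2401.
I = 1/2401 = 0.000416

0.000416


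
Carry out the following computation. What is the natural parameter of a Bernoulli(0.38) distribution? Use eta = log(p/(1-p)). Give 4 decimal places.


Natural parameter for Bernoulli: eta = log(p/(1-p)).
p = 0.38, 1-p = 0.62.
p/(1-p) = 0.612903.
eta = log(0.612903) = -0.4895

-0.4895


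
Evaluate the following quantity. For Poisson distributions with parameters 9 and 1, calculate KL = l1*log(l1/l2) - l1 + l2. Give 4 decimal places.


KL divergence for Poisson:
KL = l1*log(l1/l2) - l1 + l2.
l1 = 9, l2 = 1.
log(9/1) = 2.197225.
l1*log(l1/l2) = 9 * 2.197225 = 19.775021.
KL = 19.775021 - 9 + 1 = 11.7750

11.7750


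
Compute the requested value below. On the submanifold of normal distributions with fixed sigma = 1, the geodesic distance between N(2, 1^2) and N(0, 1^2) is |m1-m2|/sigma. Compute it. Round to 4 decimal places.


On the fixed-variance normal subfamily, geodesic distance = |m1-m2|/sigma.
|2 - 0| = 2.
sigma = 1.
d = 2/1 = 2.0000

2.0000


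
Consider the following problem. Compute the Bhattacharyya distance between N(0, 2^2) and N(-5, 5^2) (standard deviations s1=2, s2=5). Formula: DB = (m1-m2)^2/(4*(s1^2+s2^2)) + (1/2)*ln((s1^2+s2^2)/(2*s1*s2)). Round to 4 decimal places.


Bhattacharyya distance between two Gaussians:
DB = (m1-m2)^2/(4*(s1^2+s2^2)) + (1/2)*ln((s1^2+s2^2)/(2*s1*s2)).
(m1-m2)^2 = (5)^2 = 25.
s1^2+s2^2 = 4 + 25 = 29.
term1 = 25/116 = 0.215517.
term2 = 0.5*ln(29/20.0) = 0.185782.
DB = 0.215517 + 0.185782 = 0.4013

0.4013


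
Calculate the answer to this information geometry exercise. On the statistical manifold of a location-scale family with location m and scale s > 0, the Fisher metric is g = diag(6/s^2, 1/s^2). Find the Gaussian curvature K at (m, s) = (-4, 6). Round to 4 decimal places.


The metric has the form g = (A dm^2 + B ds^2)/s^2 with A = 6, B = 1.
Substitute u = sqrt(A/B)*m: g = B*(du^2 + ds^2)/s^2, i.e. B times the
Poincare upper half-plane metric, which has constant Gaussian curvature -1.
Scaling a 2D metric by a constant c divides the Gaussian curvature by c,
so K = -1/B = -1/(1) = -1.0000 everywhere (the point (m, s) = (-4, 6) is irrelevant:
the curvature is constant).
The requested Gaussian curvature is K = -1.0000.

-1.0000


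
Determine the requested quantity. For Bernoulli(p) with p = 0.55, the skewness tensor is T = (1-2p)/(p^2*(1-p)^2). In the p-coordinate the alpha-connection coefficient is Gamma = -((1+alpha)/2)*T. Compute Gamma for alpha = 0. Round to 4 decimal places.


Skewness (Amari-Chentsov) tensor: T = (1-2p)/(p^2*(1-p)^2).
p = 0.55, 1-2p = -0.1, p^2 = 0.3025, (1-p)^2 = 0.2025.
T = -0.1/(0.3025 * 0.2025) = -1.632486.
In the p-coordinate, Gamma^(alpha) = Gamma^(0) - (alpha/2)*T with Gamma^(0) = (1/2)*g'(p) = -T/2,
so Gamma^(alpha) = -((1+alpha)/2)*T.
alpha = 0, -(1+alpha)/2 = -0.5.
Gamma = -0.5 * -1.632486 = 0.8162

0.8162


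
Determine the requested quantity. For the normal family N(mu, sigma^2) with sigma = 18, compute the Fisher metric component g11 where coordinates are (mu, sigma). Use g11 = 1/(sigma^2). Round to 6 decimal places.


For the 2-parameter normal family, the Fisher metric has:
  g11 = 1/sigma^2, g22 = 2/sigma^2.
sigma = 18, sigma^2 = 324.
g11 = 0.003086

0.003086


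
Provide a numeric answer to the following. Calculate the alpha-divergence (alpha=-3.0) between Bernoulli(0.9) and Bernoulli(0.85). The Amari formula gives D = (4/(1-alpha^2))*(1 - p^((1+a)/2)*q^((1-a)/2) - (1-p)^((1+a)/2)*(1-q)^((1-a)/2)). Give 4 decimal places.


Amari alpha-divergence:
D = (4/(1-alpha^2))*(1 - p^((1+a)/2)*q^((1-a)/2) - (1-p)^((1+a)/2)*(1-q)^((1-a)/2)).
alpha = -3.0, p = 0.9, q = 0.85.
e1 = (1+alpha)/2 = -1.0, e2 = (1-alpha)/2 = 2.0.
t1 = p^e1 * q^e2 = 0.9^-1.0 * 0.85^2.0 = 0.802778.
t2 = (1-p)^e1 * (1-q)^e2 = 0.1^-1.0 * 0.15^2.0 = 0.225.
4/(1-alpha^2) = -0.5.
D = -0.5*(1 - 0.802778 - 0.225) = 0.0139

0.0139


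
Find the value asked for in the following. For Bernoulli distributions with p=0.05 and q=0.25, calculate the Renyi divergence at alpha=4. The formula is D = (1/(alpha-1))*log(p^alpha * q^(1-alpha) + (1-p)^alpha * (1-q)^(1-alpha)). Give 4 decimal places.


Renyi divergence of order alpha between Bernoulli distributions:
D = (1/(alpha-1))*log(p^alpha * q^(1-alpha) + (1-p)^alpha * (1-q)^(1-alpha)).
alpha = 4, p = 0.05, q = 0.25.
p^alpha * q^(1-alpha) = 0.05^4 * 0.25^-3 = 0.0004.
(1-p)^alpha * (1-q)^(1-alpha) = 0.95^4 * 0.75^-3 = 1.930681.
sum = 0.0004 + 1.930681 = 1.931081.
D = (1/3)*log(1.931081) = 0.2194

0.2194


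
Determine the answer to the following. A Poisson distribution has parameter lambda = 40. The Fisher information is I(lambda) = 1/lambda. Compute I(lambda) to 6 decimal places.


Fisher information for Poisson: I(lambda) = 1/lambda.
lambda = 40.
I(lambda) = 1/40 = 0.025000

0.025000


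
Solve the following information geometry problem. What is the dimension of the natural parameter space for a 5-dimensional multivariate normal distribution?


Exponential family dimension calculation:
For 5-dim MVN: mean has 5 params, covariance has 5*6/2 = 15 unique entries.
Total dim = 5 + 15 = 20.

20


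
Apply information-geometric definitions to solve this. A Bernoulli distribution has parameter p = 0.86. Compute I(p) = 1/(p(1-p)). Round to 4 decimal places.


For Bernoulli(p), Fisher information is I(p) = 1/(p*(1-p)).
p = 0.86, 1-p = 0.14.
p*(1-p) = 0.1204.
I(p) = 1/0.1204 = 8.3056

8.3056


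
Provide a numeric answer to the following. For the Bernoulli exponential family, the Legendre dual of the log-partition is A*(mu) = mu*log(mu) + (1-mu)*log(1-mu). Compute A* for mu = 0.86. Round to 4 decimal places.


Legendre transform for Bernoulli:
A*(mu) = mu*log(mu) + (1-mu)*log(1-mu).
mu = 0.86, 1-mu = 0.14.
mu*log(mu) = 0.86*log(0.86) = -0.129708.
(1-mu)*log(1-mu) = 0.14*log(0.14) = -0.275256.
A* = -0.129708 + -0.275256 = -0.4050

-0.4050


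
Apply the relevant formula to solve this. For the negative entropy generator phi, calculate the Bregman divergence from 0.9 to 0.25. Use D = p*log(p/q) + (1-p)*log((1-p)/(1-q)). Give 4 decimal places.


Bregman divergence with negative entropy generator:
D = p*log(p/q) + (1-p)*log((1-p)/(1-q)).
p = 0.9, q = 0.25.
p*log(p/q) = 0.9*log(0.9/0.25) = 1.15284.
(1-p)*log((1-p)/(1-q)) = 0.1*log(0.1/0.75) = -0.20149.
D = 1.15284 + -0.20149 = 0.9514

0.9514


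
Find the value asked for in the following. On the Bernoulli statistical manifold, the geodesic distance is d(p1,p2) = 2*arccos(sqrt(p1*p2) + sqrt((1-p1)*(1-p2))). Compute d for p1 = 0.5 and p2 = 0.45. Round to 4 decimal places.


Geodesic distance on Bernoulli manifold:
d(p1,p2) = 2*arccos(sqrt(p1*p2) + sqrt((1-p1)*(1-p2))).
sqrt(p1*p2) = sqrt(0.5*0.45) = 0.474342.
sqrt((1-p1)*(1-p2)) = sqrt(0.5*0.55) = 0.524404.
arg = 0.474342 + 0.524404 = 0.998746.
d = 2*arccos(0.998746) = 0.1002

0.1002


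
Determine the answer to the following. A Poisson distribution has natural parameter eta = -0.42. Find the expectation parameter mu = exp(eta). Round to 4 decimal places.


Expectation parameter for Poisson exponential family:
mu = exp(eta).
eta = -0.42.
mu = exp(-0.42) = 0.6570

0.6570


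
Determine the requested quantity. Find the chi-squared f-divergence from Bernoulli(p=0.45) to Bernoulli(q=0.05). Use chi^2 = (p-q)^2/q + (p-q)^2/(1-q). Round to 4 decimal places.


Chi-squared divergence between Bernoulli distributions:
chi^2 = (p-q)^2/q + (p-q)^2/(1-q).
p = 0.45, q = 0.05, p-q = 0.4.
(p-q)^2 = 0.16.
term1 = 0.16/0.05 = 3.2.
term2 = 0.16/0.95 = 0.168421.
chi^2 = 3.2 + 0.168421 = 3.3684

3.3684


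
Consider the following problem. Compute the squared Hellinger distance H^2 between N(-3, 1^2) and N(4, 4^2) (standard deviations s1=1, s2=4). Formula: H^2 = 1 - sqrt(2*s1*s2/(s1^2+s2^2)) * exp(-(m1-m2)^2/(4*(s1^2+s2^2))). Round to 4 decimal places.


Squared Hellinger distance for Gaussians:
H^2 = 1 - sqrt(2*s1*s2/(s1^2+s2^2)) * exp(-(m1-m2)^2/(4*(s1^2+s2^2))).
s1^2 = 1, s2^2 = 16, s1^2+s2^2 = 17.
sqrt(2*1*4/(17)) = 0.685994.
(m1-m2)^2 = (-7)^2 = 49.
exp(-49/(4*17)) = exp(-0.720588) = 0.486466.
H^2 = 1 - 0.685994*0.486466 = 0.6663

0.6663


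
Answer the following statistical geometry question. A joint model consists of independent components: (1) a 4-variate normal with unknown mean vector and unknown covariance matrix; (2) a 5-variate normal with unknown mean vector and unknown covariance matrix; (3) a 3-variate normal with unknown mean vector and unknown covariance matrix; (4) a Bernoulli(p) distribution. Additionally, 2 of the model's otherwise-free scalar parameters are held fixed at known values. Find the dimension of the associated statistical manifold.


The dimension of a statistical manifold equals the number of free
(independent) real parameters of the model. For a product of independent
blocks the parameter counts add.
- 4-variate normal: 4 (mean) + 4*5/2 = 10 (symmetric covariance) = 14.
- 5-variate normal: 5 (mean) + 5*6/2 = 15 (symmetric covariance) = 20.
- 3-variate normal: 3 (mean) + 3*4/2 = 6 (symmetric covariance) = 9.
- Bernoulli (p): 1.
Total = 14 + 20 + 9 + 1 = 44.
2 parameter(s) fixed at known values: 44 - 2 = 42.
Dimension = 42

42


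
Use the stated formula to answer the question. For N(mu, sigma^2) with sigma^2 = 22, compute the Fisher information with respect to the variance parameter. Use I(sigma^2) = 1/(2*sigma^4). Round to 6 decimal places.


Fisher information for variance: I(sigma^2) = 1/(2*sigma^4).
sigma^2 = 22, so sigma^4 = 484.
I = 1/(2*484) = 1/968 = 0.001033

0.001033


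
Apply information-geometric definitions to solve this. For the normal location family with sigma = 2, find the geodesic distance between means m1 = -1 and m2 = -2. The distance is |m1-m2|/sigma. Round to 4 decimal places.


On the fixed-variance normal subfamily, geodesic distance = |m1-m2|/sigma.
|-1 - -2| = 1.
sigma = 2.
d = 1/2 = 0.5000

0.5000


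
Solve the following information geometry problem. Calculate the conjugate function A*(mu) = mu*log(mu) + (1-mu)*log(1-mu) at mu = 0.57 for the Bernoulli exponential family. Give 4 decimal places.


Legendre transform for Bernoulli:
A*(mu) = mu*log(mu) + (1-mu)*log(1-mu).
mu = 0.57, 1-mu = 0.43.
mu*log(mu) = 0.57*log(0.57) = -0.320408.
(1-mu)*log(1-mu) = 0.43*log(0.43) = -0.362907.
A* = -0.320408 + -0.362907 = -0.6833

-0.6833


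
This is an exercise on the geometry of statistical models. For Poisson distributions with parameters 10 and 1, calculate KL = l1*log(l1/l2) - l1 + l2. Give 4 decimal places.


KL divergence for Poisson:
KL = l1*log(l1/l2) - l1 + l2.
l1 = 10, l2 = 1.
log(10/1) = 2.302585.
l1*log(l1/l2) = 10 * 2.302585 = 23.025851.
KL = 23.025851 - 10 + 1 = 14.0259

14.0259
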